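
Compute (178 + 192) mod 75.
70

Reduce the summands first: 178 ≡ 28, 192 ≡ 42 (mod 75), so 178 + 192 ≡ 28 + 42 (mod 75). 28 + 42 = 70; 70 = 0·75 + 70, so (178 + 192) mod 75 = 70.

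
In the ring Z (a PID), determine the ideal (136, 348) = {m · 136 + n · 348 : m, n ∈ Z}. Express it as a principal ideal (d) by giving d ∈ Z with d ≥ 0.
(136, 348) = (4); d = 4

In the PID Z, (a, b) is generated by gcd(a, b). Compute gcd(348, 136) with the extended Euclidean algorithm, tracking rows (r, s, t) with s·348 + t·136 = r:
  row A: (348, 1, 0)   [1·348 + 0·136 = 348]
  row B: (136, 0, 1)   [0·348 + 1·136 = 136]
  348 = 2·136 + 76   → row C = row A − 2·row B = (76, 1, −2)   [check: 1·348 − 2·136 = 76]
  136 = 1·76 + 60   → row D = row B − 1·row C = (60, −1, 3)   [check: −1·348 + 3·136 = 60]
  76 = 1·60 + 16   → row E = row C − 1·row D = (16, 2, −5)   [check: 2·348 − 5·136 = 16]
  60 = 3·16 + 12   → row F = row D − 3·row E = (12, −7, 18)   [check: −7·348 + 18·136 = 12]
  16 = 1·12 + 4   → row G = row E − 1·row F = (4, 9, −23)   [check: 9·348 − 23·136 = 4]
  12 = 3·4 + 0   → remainder 0, stop. gcd = 4 (last nonzero row G).
So gcd(136, 348) = 4, with Bézout identity 9·348 − 23·136 = 4. Containment (⊇): the Bézout identity exhibits 4 as an element of (136, 348), giving (4) ⊆ (136, 348). Containment (⊆): since 4 | 136 and 4 | 348 (136 = 4·34, 348 = 4·87), every Z-linear combination of 136 and 348 is divisible by 4, so (136, 348) ⊆ (4). Therefore (136, 348) = (4), d = 4.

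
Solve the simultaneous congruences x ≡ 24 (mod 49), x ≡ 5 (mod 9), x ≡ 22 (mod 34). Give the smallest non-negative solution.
x ≡ 14234 (mod 14994); the representative in [0, 14994) is 14234

The moduli 49, 9, 34 are pairwise coprime, so by the CRT there is a unique solution mod 49·9·34 = 14994.
Solve by successive substitution. Start with x ≡ 24 (mod 49).
  Combine with x ≡ 5 (mod 9): write x = 24 + 49·t and require 24 + 49·t ≡ 5 (mod 9), i.e. 49·t ≡ 5 − 24 ≡ 8 (mod 9). Since 49^(−1) ≡ 7 (mod 9) (49 ≡ 4 (mod 9)), t ≡ 7·8 ≡ 2 (mod 9). So x ≡ 24 + 49·2 = 122 (mod 441).
  Combine with x ≡ 22 (mod 34): write x = 122 + 441·t and require 122 + 441·t ≡ 22 (mod 34), i.e. 441·t ≡ 22 − 122 ≡ 2 (mod 34). Since 441^(−1) ≡ 33 (mod 34) (441 ≡ 33 (mod 34)), t ≡ 33·2 ≡ 32 (mod 34). So x ≡ 122 + 441·32 = 14234 (mod 14994).
Unique solution in [0, 14994): x = 14234.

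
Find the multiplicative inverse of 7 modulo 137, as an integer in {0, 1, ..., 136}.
7^(−1) ≡ 98 (mod 137)

Apply the extended Euclidean algorithm to (137, 7), tracking rows (r, s, t) with s·137 + t·7 = r. Each division r_prev = q·r_cur + r_new produces the new row as (previous row) − q·(current row):
  row A: (137, 1, 0)   [1·137 + 0·7 = 137]
  row B: (7, 0, 1)   [0·137 + 1·7 = 7]
  137 = 19·7 + 4   → row C = row A − 19·row B = (4, 1, −19)   [check: 1·137 − 19·7 = 4]
  7 = 1·4 + 3   → row D = row B − 1·row C = (3, −1, 20)   [check: −1·137 + 20·7 = 3]
  4 = 1·3 + 1   → row E = row C − 1·row D = (1, 2, −39)   [check: 2·137 − 39·7 = 1]
  3 = 3·1 + 0   → remainder 0, stop. gcd = 1 (last nonzero row E).
The gcd is 1, so 7 is invertible mod 137. The last nonzero row gives 2·137 − 39·7 = 1, so t = −39. So 7^(−1) ≡ −39 ≡ 98 (mod 137). Verify: 7 · 98 = 686 ≡ 1 (mod 137). ✓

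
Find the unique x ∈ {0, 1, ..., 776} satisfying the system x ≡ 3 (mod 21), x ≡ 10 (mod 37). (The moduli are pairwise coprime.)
The moduli 21, 37 are pairwise coprime, so by the CRT there is a unique solution mod 21·37 = 777.
Solve by successive substitution. Start with x ≡ 3 (mod 21).
  Combine with x ≡ 10 (mod 37): write x = 3 + 21·t and require 3 + 21·t ≡ 10 (mod 37), i.e. 21·t ≡ 10 − 3 ≡ 7 (mod 37). Since 21^(−1) ≡ 30 (mod 37), t ≡ 30·7 ≡ 25 (mod 37). So x ≡ 3 + 21·25 = 528 (mod 777).
Unique solution in [0, 777): x = 528.

Final answer: x ≡ 528 (mod 777); the representative in [0, 777) is 528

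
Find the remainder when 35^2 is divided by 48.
25

Use repeated squaring. Binary(2) = 10. Walk through the bits of the exponent 2 left-to-right: at each bit after the leading one, square the running value, then multiply by 35 if the bit is 1 (always reducing mod 48):
  bit 1 = 1 (leading): start with 35.
  bit 2 = 0: square 35^2 = 1225 ≡ 25 (mod 48).
Final value: 35^2 ≡ 25 (mod 48).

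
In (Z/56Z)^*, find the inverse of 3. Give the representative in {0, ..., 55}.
3^(−1) ≡ 19 (mod 56)

Apply the extended Euclidean algorithm to (56, 3), tracking rows (r, s, t) with s·56 + t·3 = r. Each division r_prev = q·r_cur + r_new produces the new row as (previous row) − q·(current row):
  row A: (56, 1, 0)   [1·56 + 0·3 = 56]
  row B: (3, 0, 1)   [0·56 + 1·3 = 3]
  56 = 18·3 + 2   → row C = row A − 18·row B = (2, 1, −18)   [check: 1·56 − 18·3 = 2]
  3 = 1·2 + 1   → row D = row B − 1·row C = (1, −1, 19)   [check: −1·56 + 19·3 = 1]
  2 = 2·1 + 0   → remainder 0, stop. gcd = 1 (last nonzero row D).
The gcd is 1, so 3 is invertible mod 56. The last nonzero row gives −1·56 + 19·3 = 1, so t = 19. So 3^(−1) ≡ 19 (mod 56). Verify: 3 · 19 = 57 ≡ 1 (mod 56). ✓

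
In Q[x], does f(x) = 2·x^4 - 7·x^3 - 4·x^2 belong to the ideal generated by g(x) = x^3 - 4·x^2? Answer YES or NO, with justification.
In Q[x] the ideal (g) consists of all multiples of g, so f ∈ (g) iff g | f, i.e. iff the remainder of f on division by g is 0. Divide f by g (g is monic, so eliminate the leading term of the running remainder at each step):
  leading term 2·x^4: subtract (2·x)·g(x) = 2·x^4 - 8·x^3, leaving x^3 - 4·x^2
  leading term x^3: subtract (1)·g(x) = x^3 - 4·x^2, leaving 0
The remainder is 0, so f(x) = g(x) · h(x) with h(x) = 2·x + 1. Hence g | f, i.e. f ∈ (g).

Final answer: YES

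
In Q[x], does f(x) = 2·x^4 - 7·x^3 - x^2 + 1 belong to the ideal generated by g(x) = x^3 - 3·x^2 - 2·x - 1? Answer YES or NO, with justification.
YES

In Q[x] the ideal (g) consists of all multiples of g, so f ∈ (g) iff g | f, i.e. iff the remainder of f on division by g is 0. Divide f by g (g is monic, so eliminate the leading term of the running remainder at each step):
  leading term 2·x^4: subtract (2·x)·g(x) = 2·x^4 - 6·x^3 - 4·x^2 - 2·x, leaving -x^3 + 3·x^2 + 2·x + 1
  leading term -x^3: subtract (-1)·g(x) = -x^3 + 3·x^2 + 2·x + 1, leaving 0
The remainder is 0, so f(x) = g(x) · h(x) with h(x) = 2·x - 1. Hence g | f, i.e. f ∈ (g).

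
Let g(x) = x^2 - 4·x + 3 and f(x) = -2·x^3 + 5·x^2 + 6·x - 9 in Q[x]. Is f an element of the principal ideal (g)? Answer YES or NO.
In Q[x] the ideal (g) consists of all multiples of g, so f ∈ (g) iff g | f, i.e. iff the remainder of f on division by g is 0. Divide f by g (g is monic, so eliminate the leading term of the running remainder at each step):
  leading term -2·x^3: subtract (-2·x)·g(x) = -2·x^3 + 8·x^2 - 6·x, leaving -3·x^2 + 12·x - 9
  leading term -3·x^2: subtract (-3)·g(x) = -3·x^2 + 12·x - 9, leaving 0
The remainder is 0, so f(x) = g(x) · h(x) with h(x) = -2·x - 3. Hence g | f, i.e. f ∈ (g).

Final answer: YES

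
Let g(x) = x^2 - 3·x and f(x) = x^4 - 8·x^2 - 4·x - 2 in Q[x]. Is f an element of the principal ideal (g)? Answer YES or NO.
In Q[x] the ideal (g) consists of all multiples of g, so f ∈ (g) iff g | f, i.e. iff the remainder of f on division by g is 0. Divide f by g (g is monic, so eliminate the leading term of the running remainder at each step):
  leading term x^4: subtract (x^2)·g(x) = x^4 - 3·x^3, leaving 3·x^3 - 8·x^2 - 4·x - 2
  leading term 3·x^3: subtract (3·x)·g(x) = 3·x^3 - 9·x^2, leaving x^2 - 4·x - 2
  leading term x^2: subtract (1)·g(x) = x^2 - 3·x, leaving -x - 2
The remainder r(x) = -x - 2 ≠ 0 (and deg r < deg g), so g ∤ f, i.e. f ∉ (g).

Final answer: NO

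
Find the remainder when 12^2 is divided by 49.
Use repeated squaring. Binary(2) = 10. Walk through the bits of the exponent 2 left-to-right: at each bit after the leading one, square the running value, then multiply by 12 if the bit is 1 (always reducing mod 49):
  bit 1 = 1 (leading): start with 12.
  bit 2 = 0: square 12^2 = 144 ≡ 46 (mod 49).
Final value: 12^2 ≡ 46 (mod 49).

Final answer: 46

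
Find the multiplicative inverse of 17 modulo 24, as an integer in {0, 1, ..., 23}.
Apply the extended Euclidean algorithm to (24, 17), tracking rows (r, s, t) with s·24 + t·17 = r. Each division r_prev = q·r_cur + r_new produces the new row as (previous row) − q·(current row):
  row A: (24, 1, 0)   [1·24 + 0·17 = 24]
  row B: (17, 0, 1)   [0·24 + 1·17 = 17]
  24 = 1·17 + 7   → row C = row A − 1·row B = (7, 1, −1)   [check: 1·24 − 1·17 = 7]
  17 = 2·7 + 3   → row D = row B − 2·row C = (3, −2, 3)   [check: −2·24 + 3·17 = 3]
  7 = 2·3 + 1   → row E = row C − 2·row D = (1, 5, −7)   [check: 5·24 − 7·17 = 1]
  3 = 3·1 + 0   → remainder 0, stop. gcd = 1 (last nonzero row E).
The gcd is 1, so 17 is invertible mod 24. The last nonzero row gives 5·24 − 7·17 = 1, so t = −7. So 17^(−1) ≡ −7 ≡ 17 (mod 24). Verify: 17 · 17 = 289 ≡ 1 (mod 24). ✓

Final answer: 17^(−1) ≡ 17 (mod 24)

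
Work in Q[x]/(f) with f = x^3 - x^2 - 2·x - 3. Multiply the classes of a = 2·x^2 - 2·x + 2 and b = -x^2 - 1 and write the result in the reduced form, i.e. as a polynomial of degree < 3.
a · b ≡ -8·x^2 - 4·x - 2 (mod f(x))

First multiply in Q[x] without reducing: a · b = -2·x^4 + 2·x^3 - 4·x^2 + 2·x - 2. Now divide by f(x) = x^3 - x^2 - 2·x - 3, eliminating the leading term at each step:
  leading term -2·x^4: subtract (-2·x)·f(x) = -2·x^4 + 2·x^3 + 4·x^2 + 6·x, leaving -8·x^2 - 4·x - 2
The degree is now < 3, so this is the remainder. Hence a · b ≡ -8·x^2 - 4·x - 2 in Q[x]/(f).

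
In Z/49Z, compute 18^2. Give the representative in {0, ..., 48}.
Use repeated squaring. Binary(2) = 10. Walk through the bits of the exponent 2 left-to-right: at each bit after the leading one, square the running value, then multiply by 18 if the bit is 1 (always reducing mod 49):
  bit 1 = 1 (leading): start with 18.
  bit 2 = 0: square 18^2 = 324 ≡ 30 (mod 49).
Final value: 18^2 ≡ 30 (mod 49).

Final answer: 30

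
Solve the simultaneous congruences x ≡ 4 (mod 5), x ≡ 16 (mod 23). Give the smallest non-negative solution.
x ≡ 39 (mod 115); the representative in [0, 115) is 39

The moduli 5, 23 are pairwise coprime, so by the CRT there is a unique solution mod 5·23 = 115.
Solve by successive substitution. Start with x ≡ 4 (mod 5).
  Combine with x ≡ 16 (mod 23): write x = 4 + 5·t and require 4 + 5·t ≡ 16 (mod 23), i.e. 5·t ≡ 16 − 4 ≡ 12 (mod 23). Since 5^(−1) ≡ 14 (mod 23), t ≡ 14·12 ≡ 7 (mod 23). So x ≡ 4 + 5·7 = 39 (mod 115).
Unique solution in [0, 115): x = 39.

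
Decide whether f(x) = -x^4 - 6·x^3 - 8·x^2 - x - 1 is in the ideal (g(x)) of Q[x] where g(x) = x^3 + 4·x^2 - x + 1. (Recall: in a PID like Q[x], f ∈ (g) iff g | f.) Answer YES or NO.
In Q[x] the ideal (g) consists of all multiples of g, so f ∈ (g) iff g | f, i.e. iff the remainder of f on division by g is 0. Divide f by g (g is monic, so eliminate the leading term of the running remainder at each step):
  leading term -x^4: subtract (-x)·g(x) = -x^4 - 4·x^3 + x^2 - x, leaving -2·x^3 - 9·x^2 - 1
  leading term -2·x^3: subtract (-2)·g(x) = -2·x^3 - 8·x^2 + 2·x - 2, leaving -x^2 - 2·x + 1
The remainder r(x) = -x^2 - 2·x + 1 ≠ 0 (and deg r < deg g), so g ∤ f, i.e. f ∉ (g).

Final answer: NO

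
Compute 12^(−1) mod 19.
Apply the extended Euclidean algorithm to (19, 12), tracking rows (r, s, t) with s·19 + t·12 = r. Each division r_prev = q·r_cur + r_new produces the new row as (previous row) − q·(current row):
  row A: (19, 1, 0)   [1·19 + 0·12 = 19]
  row B: (12, 0, 1)   [0·19 + 1·12 = 12]
  19 = 1·12 + 7   → row C = row A − 1·row B = (7, 1, −1)   [check: 1·19 − 1·12 = 7]
  12 = 1·7 + 5   → row D = row B − 1·row C = (5, −1, 2)   [check: −1·19 + 2·12 = 5]
  7 = 1·5 + 2   → row E = row C − 1·row D = (2, 2, −3)   [check: 2·19 − 3·12 = 2]
  5 = 2·2 + 1   → row F = row D − 2·row E = (1, −5, 8)   [check: −5·19 + 8·12 = 1]
  2 = 2·1 + 0   → remainder 0, stop. gcd = 1 (last nonzero row F).
The gcd is 1, so 12 is invertible mod 19. The last nonzero row gives −5·19 + 8·12 = 1, so t = 8. So 12^(−1) ≡ 8 (mod 19). Verify: 12 · 8 = 96 ≡ 1 (mod 19). ✓

Final answer: 12^(−1) ≡ 8 (mod 19)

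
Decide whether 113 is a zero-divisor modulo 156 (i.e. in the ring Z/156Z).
gcd(113, 156) = 1, so 113 is a unit in Z/156Z (it has a multiplicative inverse). A unit cannot be a zero-divisor: if 113·b ≡ 0 then multiplying both sides by 113^(−1) gives b ≡ 0. So 113 is not a zero-divisor.

Final answer: NO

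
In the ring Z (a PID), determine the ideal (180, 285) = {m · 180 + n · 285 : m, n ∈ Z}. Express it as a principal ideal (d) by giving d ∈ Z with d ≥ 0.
(180, 285) = (15); d = 15

In the PID Z, (a, b) is generated by gcd(a, b). Compute gcd(285, 180) with the extended Euclidean algorithm, tracking rows (r, s, t) with s·285 + t·180 = r:
  row A: (285, 1, 0)   [1·285 + 0·180 = 285]
  row B: (180, 0, 1)   [0·285 + 1·180 = 180]
  285 = 1·180 + 105   → row C = row A − 1·row B = (105, 1, −1)   [check: 1·285 − 1·180 = 105]
  180 = 1·105 + 75   → row D = row B − 1·row C = (75, −1, 2)   [check: −1·285 + 2·180 = 75]
  105 = 1·75 + 30   → row E = row C − 1·row D = (30, 2, −3)   [check: 2·285 − 3·180 = 30]
  75 = 2·30 + 15   → row F = row D − 2·row E = (15, −5, 8)   [check: −5·285 + 8·180 = 15]
  30 = 2·15 + 0   → remainder 0, stop. gcd = 15 (last nonzero row F).
So gcd(180, 285) = 15, with Bézout identity −5·285 + 8·180 = 15. Containment (⊇): the Bézout identity exhibits 15 as an element of (180, 285), giving (15) ⊆ (180, 285). Containment (⊆): since 15 | 180 and 15 | 285 (180 = 15·12, 285 = 15·19), every Z-linear combination of 180 and 285 is divisible by 15, so (180, 285) ⊆ (15). Therefore (180, 285) = (15), d = 15.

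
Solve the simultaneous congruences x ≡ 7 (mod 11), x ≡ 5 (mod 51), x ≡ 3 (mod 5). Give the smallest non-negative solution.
The moduli 11, 51, 5 are pairwise coprime, so by the CRT there is a unique solution mod 11·51·5 = 2805.
Solve by successive substitution. Start with x ≡ 7 (mod 11).
  Combine with x ≡ 5 (mod 51): write x = 7 + 11·t and require 7 + 11·t ≡ 5 (mod 51), i.e. 11·t ≡ 5 − 7 ≡ 49 (mod 51). Since 11^(−1) ≡ 14 (mod 51), t ≡ 14·49 ≡ 23 (mod 51). So x ≡ 7 + 11·23 = 260 (mod 561).
  Combine with x ≡ 3 (mod 5): write x = 260 + 561·t and require 260 + 561·t ≡ 3 (mod 5), i.e. 561·t ≡ 3 − 260 ≡ 3 (mod 5). Since 561^(−1) ≡ 1 (mod 5) (561 ≡ 1 (mod 5)), t ≡ 1·3 ≡ 3 (mod 5). So x ≡ 260 + 561·3 = 1943 (mod 2805).
Unique solution in [0, 2805): x = 1943.

Final answer: x ≡ 1943 (mod 2805); the representative in [0, 2805) is 1943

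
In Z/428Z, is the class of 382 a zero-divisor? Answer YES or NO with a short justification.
YES

gcd(382, 428) = 2 > 1, so 382 is not a unit in Z/428Z. In Z/nZ every nonzero non-unit is a zero-divisor: explicitly, take b = 428/gcd = 214 ≠ 0 (mod 428); then 382·214 = 81748 = 191·428, i.e. 382·214 ≡ 0 (mod 428). So 382 is a zero-divisor.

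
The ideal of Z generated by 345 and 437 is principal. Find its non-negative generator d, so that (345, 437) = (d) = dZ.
(345, 437) = (23); d = 23

In the PID Z, (a, b) is generated by gcd(a, b). Compute gcd(437, 345) with the extended Euclidean algorithm, tracking rows (r, s, t) with s·437 + t·345 = r:
  row A: (437, 1, 0)   [1·437 + 0·345 = 437]
  row B: (345, 0, 1)   [0·437 + 1·345 = 345]
  437 = 1·345 + 92   → row C = row A − 1·row B = (92, 1, −1)   [check: 1·437 − 1·345 = 92]
  345 = 3·92 + 69   → row D = row B − 3·row C = (69, −3, 4)   [check: −3·437 + 4·345 = 69]
  92 = 1·69 + 23   → row E = row C − 1·row D = (23, 4, −5)   [check: 4·437 − 5·345 = 23]
  69 = 3·23 + 0   → remainder 0, stop. gcd = 23 (last nonzero row E).
So gcd(345, 437) = 23, with Bézout identity 4·437 − 5·345 = 23. Containment (⊇): the Bézout identity exhibits 23 as an element of (345, 437), giving (23) ⊆ (345, 437). Containment (⊆): since 23 | 345 and 23 | 437 (345 = 23·15, 437 = 23·19), every Z-linear combination of 345 and 437 is divisible by 23, so (345, 437) ⊆ (23). Therefore (345, 437) = (23), d = 23.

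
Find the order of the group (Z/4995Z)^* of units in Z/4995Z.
(Z/4995Z)^* consists of the classes a with gcd(a, 4995) = 1, so its order is φ(4995). φ is multiplicative, with φ(p^e) = p^e − p^(e−1). Factorise 4995 = 3^3 · 5 · 37. Then
  φ(4995) = (3^3 − 3^2) · (5 − 1) · (37 − 1) = 18 · 4 · 36 = 2592.
Thus |(Z/4995Z)^*| = 2592.

Final answer: |(Z/4995Z)^*| = 2592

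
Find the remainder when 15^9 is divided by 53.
16

Use repeated squaring. Binary(9) = 1001. Walk through the bits of the exponent 9 left-to-right: at each bit after the leading one, square the running value, then multiply by 15 if the bit is 1 (always reducing mod 53):
  bit 1 = 1 (leading): start with 15.
  bit 2 = 0: square 15^2 = 225 ≡ 13 (mod 53).
  bit 3 = 0: square 13^2 = 169 ≡ 10 (mod 53).
  bit 4 = 1: square 10^2 = 100 ≡ 47; bit is 1, so multiply 47·15 = 705 ≡ 16 (mod 53).
Final value: 15^9 ≡ 16 (mod 53).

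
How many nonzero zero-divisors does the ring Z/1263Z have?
Z/1263Z has 422 nonzero zero-divisors

In Z/1263Z each nonzero element is either a unit (gcd with 1263 is 1) or a zero-divisor (gcd > 1). The number of units is φ(1263): factorise 1263 = 3 · 421, so φ(1263) = (3 − 1) · (421 − 1) = 2 · 420 = 840. The nonzero elements number 1263 − 1 = 1262. Hence the nonzero zero-divisors number 1262 − 840 = 422.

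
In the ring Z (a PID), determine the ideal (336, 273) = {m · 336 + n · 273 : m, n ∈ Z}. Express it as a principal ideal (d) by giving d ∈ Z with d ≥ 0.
In the PID Z, (a, b) is generated by gcd(a, b). Compute gcd(336, 273) with the extended Euclidean algorithm, tracking rows (r, s, t) with s·336 + t·273 = r:
  row A: (336, 1, 0)   [1·336 + 0·273 = 336]
  row B: (273, 0, 1)   [0·336 + 1·273 = 273]
  336 = 1·273 + 63   → row C = row A − 1·row B = (63, 1, −1)   [check: 1·336 − 1·273 = 63]
  273 = 4·63 + 21   → row D = row B − 4·row C = (21, −4, 5)   [check: −4·336 + 5·273 = 21]
  63 = 3·21 + 0   → remainder 0, stop. gcd = 21 (last nonzero row D).
So gcd(336, 273) = 21, with Bézout identity −4·336 + 5·273 = 21. Containment (⊇): the Bézout identity exhibits 21 as an element of (336, 273), giving (21) ⊆ (336, 273). Containment (⊆): since 21 | 336 and 21 | 273 (336 = 21·16, 273 = 21·13), every Z-linear combination of 336 and 273 is divisible by 21, so (336, 273) ⊆ (21). Therefore (336, 273) = (21), d = 21.

Final answer: (336, 273) = (21); d = 21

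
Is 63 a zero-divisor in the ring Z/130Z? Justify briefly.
NO

gcd(63, 130) = 1, so 63 is a unit in Z/130Z (it has a multiplicative inverse). A unit cannot be a zero-divisor: if 63·b ≡ 0 then multiplying both sides by 63^(−1) gives b ≡ 0. So 63 is not a zero-divisor.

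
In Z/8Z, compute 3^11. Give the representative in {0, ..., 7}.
3

Use repeated squaring. Binary(11) = 1011. Walk through the bits of the exponent 11 left-to-right: at each bit after the leading one, square the running value, then multiply by 3 if the bit is 1 (always reducing mod 8):
  bit 1 = 1 (leading): start with 3.
  bit 2 = 0: square 3^2 = 9 ≡ 1 (mod 8).
  bit 3 = 1: square 1^2 = 1; bit is 1, so multiply 1·3 = 3 (mod 8).
  bit 4 = 1: square 3^2 = 9 ≡ 1; bit is 1, so multiply 1·3 = 3 (mod 8).
Final value: 3^11 ≡ 3 (mod 8).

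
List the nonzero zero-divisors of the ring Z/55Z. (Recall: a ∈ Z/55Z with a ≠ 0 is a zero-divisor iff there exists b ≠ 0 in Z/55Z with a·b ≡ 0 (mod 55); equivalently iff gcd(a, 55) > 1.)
An element a ∈ Z/55Z (with a ≠ 0) is a zero-divisor iff gcd(a, 55) > 1 (because a is a unit precisely when gcd(a, n) = 1, and in Z/nZ every nonzero, non-unit element is a zero-divisor). Scan a = 1, ..., 54 and keep those with gcd(a, 55) > 1:
  gcd(5, 55) = 5, gcd(10, 55) = 5, gcd(11, 55) = 11, gcd(15, 55) = 5, gcd(20, 55) = 5, gcd(22, 55) = 11, gcd(25, 55) = 5, gcd(30, 55) = 5, gcd(33, 55) = 11, gcd(35, 55) = 5, gcd(40, 55) = 5, gcd(44, 55) = 11, gcd(45, 55) = 5, gcd(50, 55) = 5.
All other a ∈ {1, ..., 54} have gcd(a, 55) = 1 and are units. So the nonzero zero-divisors are exactly the 14 values of a appearing in this scan.

Final answer: nonzero zero-divisors of Z/55Z = {5, 10, 11, 15, 20, 22, 25, 30, 33, 35, 40, 44, 45, 50}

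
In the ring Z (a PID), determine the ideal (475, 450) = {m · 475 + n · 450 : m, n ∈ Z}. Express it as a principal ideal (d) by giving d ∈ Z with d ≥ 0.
(475, 450) = (25); d = 25

In the PID Z, (a, b) is generated by gcd(a, b). Compute gcd(475, 450) with the extended Euclidean algorithm, tracking rows (r, s, t) with s·475 + t·450 = r:
  row A: (475, 1, 0)   [1·475 + 0·450 = 475]
  row B: (450, 0, 1)   [0·475 + 1·450 = 450]
  475 = 1·450 + 25   → row C = row A − 1·row B = (25, 1, −1)   [check: 1·475 − 1·450 = 25]
  450 = 18·25 + 0   → remainder 0, stop. gcd = 25 (last nonzero row C).
So gcd(475, 450) = 25, with Bézout identity 1·475 − 1·450 = 25. Containment (⊇): the Bézout identity exhibits 25 as an element of (475, 450), giving (25) ⊆ (475, 450). Containment (⊆): since 25 | 475 and 25 | 450 (475 = 25·19, 450 = 25·18), every Z-linear combination of 475 and 450 is divisible by 25, so (475, 450) ⊆ (25). Therefore (475, 450) = (25), d = 25.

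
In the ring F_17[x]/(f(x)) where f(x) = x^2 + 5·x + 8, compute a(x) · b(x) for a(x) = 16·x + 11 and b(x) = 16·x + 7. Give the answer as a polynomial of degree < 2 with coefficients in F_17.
a · b ≡ 11·x + 1 (mod f(x))

Multiply as integer polynomials: a · b = 256·x^2 + 288·x + 77. Reducing coefficients mod 17: a · b ≡ x^2 + 16·x + 9. Now divide by f(x) = x^2 + 5·x + 8 in F_17[x], eliminating the leading term at each step:
  leading term x^2: subtract (1)·f(x) = x^2 + 5·x + 8, leaving 11·x + 1 (coefficients mod 17)
The degree is now < 2, so this is the remainder. Hence a · b ≡ 11·x + 1 in F_17[x]/(f).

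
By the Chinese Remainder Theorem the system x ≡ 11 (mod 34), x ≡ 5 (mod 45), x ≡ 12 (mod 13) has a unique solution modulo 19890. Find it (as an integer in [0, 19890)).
x ≡ 9905 (mod 19890); the representative in [0, 19890) is 9905

The moduli 34, 45, 13 are pairwise coprime, so by the CRT there is a unique solution mod 34·45·13 = 19890.
Solve by successive substitution. Start with x ≡ 11 (mod 34).
  Combine with x ≡ 5 (mod 45): write x = 11 + 34·t and require 11 + 34·t ≡ 5 (mod 45), i.e. 34·t ≡ 5 − 11 ≡ 39 (mod 45). Since 34^(−1) ≡ 4 (mod 45), t ≡ 4·39 ≡ 21 (mod 45). So x ≡ 11 + 34·21 = 725 (mod 1530).
  Combine with x ≡ 12 (mod 13): write x = 725 + 1530·t and require 725 + 1530·t ≡ 12 (mod 13), i.e. 1530·t ≡ 12 − 725 ≡ 2 (mod 13). Since 1530^(−1) ≡ 3 (mod 13) (1530 ≡ 9 (mod 13)), t ≡ 3·2 ≡ 6 (mod 13). So x ≡ 725 + 1530·6 = 9905 (mod 19890).
Unique solution in [0, 19890): x = 9905.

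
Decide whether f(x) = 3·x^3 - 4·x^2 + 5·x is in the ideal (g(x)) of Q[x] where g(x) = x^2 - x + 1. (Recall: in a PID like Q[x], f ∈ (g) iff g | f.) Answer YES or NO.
NO

In Q[x] the ideal (g) consists of all multiples of g, so f ∈ (g) iff g | f, i.e. iff the remainder of f on division by g is 0. Divide f by g (g is monic, so eliminate the leading term of the running remainder at each step):
  leading term 3·x^3: subtract (3·x)·g(x) = 3·x^3 - 3·x^2 + 3·x, leaving -x^2 + 2·x
  leading term -x^2: subtract (-1)·g(x) = -x^2 + x - 1, leaving x + 1
The remainder r(x) = x + 1 ≠ 0 (and deg r < deg g), so g ∤ f, i.e. f ∉ (g).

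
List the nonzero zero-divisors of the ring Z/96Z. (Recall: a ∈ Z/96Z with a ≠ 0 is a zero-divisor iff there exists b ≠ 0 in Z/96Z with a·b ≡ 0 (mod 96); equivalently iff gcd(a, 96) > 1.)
nonzero zero-divisors of Z/96Z = {2, 3, 4, 6, 8, 9, 10, 12, 14, 15, 16, 18, 20, 21, 22, 24, 26, 27, 28, 30, 32, 33, 34, 36, 38, 39, 40, 42, 44, 45, 46, 48, 50, 51, 52, 54, 56, 57, 58, 60, 62, 63, 64, 66, 68, 69, 70, 72, 74, 75, 76, 78, 80, 81, 82, 84, 86, 87, 88, 90, 92, 93, 94}

An element a ∈ Z/96Z (with a ≠ 0) is a zero-divisor iff gcd(a, 96) > 1 (because a is a unit precisely when gcd(a, n) = 1, and in Z/nZ every nonzero, non-unit element is a zero-divisor). Scan a = 1, ..., 95 and keep those with gcd(a, 96) > 1:
  gcd(2, 96) = 2, gcd(3, 96) = 3, gcd(4, 96) = 4, gcd(6, 96) = 6, gcd(8, 96) = 8, gcd(9, 96) = 3, gcd(10, 96) = 2, gcd(12, 96) = 12, gcd(14, 96) = 2, gcd(15, 96) = 3, gcd(16, 96) = 16, gcd(18, 96) = 6, gcd(20, 96) = 4, gcd(21, 96) = 3, gcd(22, 96) = 2, gcd(24, 96) = 24, gcd(26, 96) = 2, gcd(27, 96) = 3, gcd(28, 96) = 4, gcd(30, 96) = 6, gcd(32, 96) = 32, gcd(33, 96) = 3, gcd(34, 96) = 2, gcd(36, 96) = 12, gcd(38, 96) = 2, gcd(39, 96) = 3, gcd(40, 96) = 8, gcd(42, 96) = 6, gcd(44, 96) = 4, gcd(45, 96) = 3, gcd(46, 96) = 2, gcd(48, 96) = 48, gcd(50, 96) = 2, gcd(51, 96) = 3, gcd(52, 96) = 4, gcd(54, 96) = 6, gcd(56, 96) = 8, gcd(57, 96) = 3, gcd(58, 96) = 2, gcd(60, 96) = 12, gcd(62, 96) = 2, gcd(63, 96) = 3, gcd(64, 96) = 32, gcd(66, 96) = 6, gcd(68, 96) = 4, gcd(69, 96) = 3, gcd(70, 96) = 2, gcd(72, 96) = 24, gcd(74, 96) = 2, gcd(75, 96) = 3, gcd(76, 96) = 4, gcd(78, 96) = 6, gcd(80, 96) = 16, gcd(81, 96) = 3, gcd(82, 96) = 2, gcd(84, 96) = 12, gcd(86, 96) = 2, gcd(87, 96) = 3, gcd(88, 96) = 8, gcd(90, 96) = 6, gcd(92, 96) = 4, gcd(93, 96) = 3, gcd(94, 96) = 2.
All other a ∈ {1, ..., 95} have gcd(a, 96) = 1 and are units. So the nonzero zero-divisors are exactly the 63 values of a appearing in this scan.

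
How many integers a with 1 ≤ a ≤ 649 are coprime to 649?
580

The number of a ∈ {1, ..., 649} with gcd(a, 649) = 1 is by definition Euler's totient φ(649). φ is multiplicative, with φ(p^e) = p^e − p^(e−1). Factorise 649 = 11 · 59. Then
  φ(649) = (11 − 1) · (59 − 1) = 10 · 58 = 580.
So there are 580 such integers.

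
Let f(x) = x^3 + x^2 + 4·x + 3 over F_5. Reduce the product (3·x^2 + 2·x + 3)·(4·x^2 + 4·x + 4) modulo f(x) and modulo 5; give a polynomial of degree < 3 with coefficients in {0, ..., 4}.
a · b ≡ x^2 + 2·x + 3 (mod f(x))

Multiply as integer polynomials: a · b = 12·x^4 + 20·x^3 + 32·x^2 + 20·x + 12. Reducing coefficients mod 5: a · b ≡ 2·x^4 + 2·x^2 + 2. Now divide by f(x) = x^3 + x^2 + 4·x + 3 in F_5[x], eliminating the leading term at each step:
  leading term 2·x^4: subtract (2·x)·f(x) = 2·x^4 + 2·x^3 + 3·x^2 + x, leaving 3·x^3 + 4·x^2 + 4·x + 2 (coefficients mod 5)
  leading term 3·x^3: subtract (3)·f(x) = 3·x^3 + 3·x^2 + 2·x + 4, leaving x^2 + 2·x + 3 (coefficients mod 5)
The degree is now < 3, so this is the remainder. Hence a · b ≡ x^2 + 2·x + 3 in F_5[x]/(f).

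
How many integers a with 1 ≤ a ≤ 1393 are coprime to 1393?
The number of a ∈ {1, ..., 1393} with gcd(a, 1393) = 1 is by definition Euler's totient φ(1393). φ is multiplicative, with φ(p^e) = p^e − p^(e−1). Factorise 1393 = 7 · 199. Then
  φ(1393) = (7 − 1) · (199 − 1) = 6 · 198 = 1188.
So there are 1188 such integers.

Final answer: 1188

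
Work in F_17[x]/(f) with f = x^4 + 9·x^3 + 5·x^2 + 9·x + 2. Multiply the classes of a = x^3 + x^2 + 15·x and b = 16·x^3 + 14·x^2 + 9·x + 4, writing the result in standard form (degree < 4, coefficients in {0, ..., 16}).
Multiply as integer polynomials: a · b = 16·x^6 + 30·x^5 + 263·x^4 + 223·x^3 + 139·x^2 + 60·x. Reducing coefficients mod 17: a · b ≡ 16·x^6 + 13·x^5 + 8·x^4 + 2·x^3 + 3·x^2 + 9·x. Now divide by f(x) = x^4 + 9·x^3 + 5·x^2 + 9·x + 2 in F_17[x], eliminating the leading term at each step:
  leading term 16·x^6: subtract (16·x^2)·f(x) = 16·x^6 + 8·x^5 + 12·x^4 + 8·x^3 + 15·x^2, leaving 5·x^5 + 13·x^4 + 11·x^3 + 5·x^2 + 9·x (coefficients mod 17)
  leading term 5·x^5: subtract (5·x)·f(x) = 5·x^5 + 11·x^4 + 8·x^3 + 11·x^2 + 10·x, leaving 2·x^4 + 3·x^3 + 11·x^2 + 16·x (coefficients mod 17)
  leading term 2·x^4: subtract (2)·f(x) = 2·x^4 + x^3 + 10·x^2 + x + 4, leaving 2·x^3 + x^2 + 15·x + 13 (coefficients mod 17)
The degree is now < 4, so this is the remainder. Hence a · b ≡ 2·x^3 + x^2 + 15·x + 13 in F_17[x]/(f).

Final answer: a · b ≡ 2·x^3 + x^2 + 15·x + 13 (mod f(x))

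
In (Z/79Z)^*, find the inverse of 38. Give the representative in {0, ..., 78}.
Apply the extended Euclidean algorithm to (79, 38), tracking rows (r, s, t) with s·79 + t·38 = r. Each division r_prev = q·r_cur + r_new produces the new row as (previous row) − q·(current row):
  row A: (79, 1, 0)   [1·79 + 0·38 = 79]
  row B: (38, 0, 1)   [0·79 + 1·38 = 38]
  79 = 2·38 + 3   → row C = row A − 2·row B = (3, 1, −2)   [check: 1·79 − 2·38 = 3]
  38 = 12·3 + 2   → row D = row B − 12·row C = (2, −12, 25)   [check: −12·79 + 25·38 = 2]
  3 = 1·2 + 1   → row E = row C − 1·row D = (1, 13, −27)   [check: 13·79 − 27·38 = 1]
  2 = 2·1 + 0   → remainder 0, stop. gcd = 1 (last nonzero row E).
The gcd is 1, so 38 is invertible mod 79. The last nonzero row gives 13·79 − 27·38 = 1, so t = −27. So 38^(−1) ≡ −27 ≡ 52 (mod 79). Verify: 38 · 52 = 1976 ≡ 1 (mod 79). ✓

Final answer: 38^(−1) ≡ 52 (mod 79)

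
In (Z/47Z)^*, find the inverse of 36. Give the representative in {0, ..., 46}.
Apply the extended Euclidean algorithm to (47, 36), tracking rows (r, s, t) with s·47 + t·36 = r. Each division r_prev = q·r_cur + r_new produces the new row as (previous row) − q·(current row):
  row A: (47, 1, 0)   [1·47 + 0·36 = 47]
  row B: (36, 0, 1)   [0·47 + 1·36 = 36]
  47 = 1·36 + 11   → row C = row A − 1·row B = (11, 1, −1)   [check: 1·47 − 1·36 = 11]
  36 = 3·11 + 3   → row D = row B − 3·row C = (3, −3, 4)   [check: −3·47 + 4·36 = 3]
  11 = 3·3 + 2   → row E = row C − 3·row D = (2, 10, −13)   [check: 10·47 − 13·36 = 2]
  3 = 1·2 + 1   → row F = row D − 1·row E = (1, −13, 17)   [check: −13·47 + 17·36 = 1]
  2 = 2·1 + 0   → remainder 0, stop. gcd = 1 (last nonzero row F).
The gcd is 1, so 36 is invertible mod 47. The last nonzero row gives −13·47 + 17·36 = 1, so t = 17. So 36^(−1) ≡ 17 (mod 47). Verify: 36 · 17 = 612 ≡ 1 (mod 47). ✓

Final answer: 36^(−1) ≡ 17 (mod 47)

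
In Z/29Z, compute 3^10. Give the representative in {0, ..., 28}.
5

Use repeated squaring. Binary(10) = 1010. Walk through the bits of the exponent 10 left-to-right: at each bit after the leading one, square the running value, then multiply by 3 if the bit is 1 (always reducing mod 29):
  bit 1 = 1 (leading): start with 3.
  bit 2 = 0: square 3^2 = 9 (mod 29).
  bit 3 = 1: square 9^2 = 81 ≡ 23; bit is 1, so multiply 23·3 = 69 ≡ 11 (mod 29).
  bit 4 = 0: square 11^2 = 121 ≡ 5 (mod 29).
Final value: 3^10 ≡ 5 (mod 29).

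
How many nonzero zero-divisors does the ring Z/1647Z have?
Z/1647Z has 566 nonzero zero-divisors

In Z/1647Z each nonzero element is either a unit (gcd with 1647 is 1) or a zero-divisor (gcd > 1). The number of units is φ(1647): factorise 1647 = 3^3 · 61, so φ(1647) = (3^3 − 3^2) · (61 − 1) = 18 · 60 = 1080. The nonzero elements number 1647 − 1 = 1646. Hence the nonzero zero-divisors number 1646 − 1080 = 566.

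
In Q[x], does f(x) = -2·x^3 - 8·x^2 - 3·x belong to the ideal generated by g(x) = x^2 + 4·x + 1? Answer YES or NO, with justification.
NO

In Q[x] the ideal (g) consists of all multiples of g, so f ∈ (g) iff g | f, i.e. iff the remainder of f on division by g is 0. Divide f by g (g is monic, so eliminate the leading term of the running remainder at each step):
  leading term -2·x^3: subtract (-2·x)·g(x) = -2·x^3 - 8·x^2 - 2·x, leaving -x
The remainder r(x) = -x ≠ 0 (and deg r < deg g), so g ∤ f, i.e. f ∉ (g).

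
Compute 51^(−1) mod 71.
Apply the extended Euclidean algorithm to (71, 51), tracking rows (r, s, t) with s·71 + t·51 = r. Each division r_prev = q·r_cur + r_new produces the new row as (previous row) − q·(current row):
  row A: (71, 1, 0)   [1·71 + 0·51 = 71]
  row B: (51, 0, 1)   [0·71 + 1·51 = 51]
  71 = 1·51 + 20   → row C = row A − 1·row B = (20, 1, −1)   [check: 1·71 − 1·51 = 20]
  51 = 2·20 + 11   → row D = row B − 2·row C = (11, −2, 3)   [check: −2·71 + 3·51 = 11]
  20 = 1·11 + 9   → row E = row C − 1·row D = (9, 3, −4)   [check: 3·71 − 4·51 = 9]
  11 = 1·9 + 2   → row F = row D − 1·row E = (2, −5, 7)   [check: −5·71 + 7·51 = 2]
  9 = 4·2 + 1   → row G = row E − 4·row F = (1, 23, −32)   [check: 23·71 − 32·51 = 1]
  2 = 2·1 + 0   → remainder 0, stop. gcd = 1 (last nonzero row G).
The gcd is 1, so 51 is invertible mod 71. The last nonzero row gives 23·71 − 32·51 = 1, so t = −32. So 51^(−1) ≡ −32 ≡ 39 (mod 71). Verify: 51 · 39 = 1989 ≡ 1 (mod 71). ✓

Final answer: 51^(−1) ≡ 39 (mod 71)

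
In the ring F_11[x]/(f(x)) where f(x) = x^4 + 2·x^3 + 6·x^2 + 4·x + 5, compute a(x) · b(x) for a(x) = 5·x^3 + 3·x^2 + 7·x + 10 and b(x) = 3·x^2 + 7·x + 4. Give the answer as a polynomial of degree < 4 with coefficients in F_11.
a · b ≡ 10·x^3 + 2·x^2 + 3 (mod f(x))

Multiply as integer polynomials: a · b = 15·x^5 + 44·x^4 + 62·x^3 + 91·x^2 + 98·x + 40. Reducing coefficients mod 11: a · b ≡ 4·x^5 + 7·x^3 + 3·x^2 + 10·x + 7. Now divide by f(x) = x^4 + 2·x^3 + 6·x^2 + 4·x + 5 in F_11[x], eliminating the leading term at each step:
  leading term 4·x^5: subtract (4·x)·f(x) = 4·x^5 + 8·x^4 + 2·x^3 + 5·x^2 + 9·x, leaving 3·x^4 + 5·x^3 + 9·x^2 + x + 7 (coefficients mod 11)
  leading term 3·x^4: subtract (3)·f(x) = 3·x^4 + 6·x^3 + 7·x^2 + x + 4, leaving 10·x^3 + 2·x^2 + 3 (coefficients mod 11)
The degree is now < 4, so this is the remainder. Hence a · b ≡ 10·x^3 + 2·x^2 + 3 in F_11[x]/(f).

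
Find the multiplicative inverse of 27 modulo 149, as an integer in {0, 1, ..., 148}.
27^(−1) ≡ 138 (mod 149)

Apply the extended Euclidean algorithm to (149, 27), tracking rows (r, s, t) with s·149 + t·27 = r. Each division r_prev = q·r_cur + r_new produces the new row as (previous row) − q·(current row):
  row A: (149, 1, 0)   [1·149 + 0·27 = 149]
  row B: (27, 0, 1)   [0·149 + 1·27 = 27]
  149 = 5·27 + 14   → row C = row A − 5·row B = (14, 1, −5)   [check: 1·149 − 5·27 = 14]
  27 = 1·14 + 13   → row D = row B − 1·row C = (13, −1, 6)   [check: −1·149 + 6·27 = 13]
  14 = 1·13 + 1   → row E = row C − 1·row D = (1, 2, −11)   [check: 2·149 − 11·27 = 1]
  13 = 13·1 + 0   → remainder 0, stop. gcd = 1 (last nonzero row E).
The gcd is 1, so 27 is invertible mod 149. The last nonzero row gives 2·149 − 11·27 = 1, so t = −11. So 27^(−1) ≡ −11 ≡ 138 (mod 149). Verify: 27 · 138 = 3726 ≡ 1 (mod 149). ✓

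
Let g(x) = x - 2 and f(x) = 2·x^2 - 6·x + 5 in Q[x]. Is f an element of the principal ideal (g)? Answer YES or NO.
NO

In Q[x] the ideal (g) consists of all multiples of g, so f ∈ (g) iff g | f, i.e. iff the remainder of f on division by g is 0. Divide f by g (g is monic, so eliminate the leading term of the running remainder at each step):
  leading term 2·x^2: subtract (2·x)·g(x) = 2·x^2 - 4·x, leaving 5 - 2·x
  leading term -2·x: subtract (-2)·g(x) = 4 - 2·x, leaving 1
The remainder r(x) = 1 ≠ 0 (and deg r < deg g), so g ∤ f, i.e. f ∉ (g).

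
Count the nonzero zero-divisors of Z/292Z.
Z/292Z has 147 nonzero zero-divisors

In Z/292Z each nonzero element is either a unit (gcd with 292 is 1) or a zero-divisor (gcd > 1). The number of units is φ(292): factorise 292 = 2^2 · 73, so φ(292) = (2^2 − 2^1) · (73 − 1) = 2 · 72 = 144. The nonzero elements number 292 − 1 = 291. Hence the nonzero zero-divisors number 291 − 144 = 147.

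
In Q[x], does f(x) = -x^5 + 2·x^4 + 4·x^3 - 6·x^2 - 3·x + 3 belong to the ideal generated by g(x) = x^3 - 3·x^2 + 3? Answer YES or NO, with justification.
YES

In Q[x] the ideal (g) consists of all multiples of g, so f ∈ (g) iff g | f, i.e. iff the remainder of f on division by g is 0. Divide f by g (g is monic, so eliminate the leading term of the running remainder at each step):
  leading term -x^5: subtract (-x^2)·g(x) = -x^5 + 3·x^4 - 3·x^2, leaving -x^4 + 4·x^3 - 3·x^2 - 3·x + 3
  leading term -x^4: subtract (-x)·g(x) = -x^4 + 3·x^3 - 3·x, leaving x^3 - 3·x^2 + 3
  leading term x^3: subtract (1)·g(x) = x^3 - 3·x^2 + 3, leaving 0
The remainder is 0, so f(x) = g(x) · h(x) with h(x) = -x^2 - x + 1. Hence g | f, i.e. f ∈ (g).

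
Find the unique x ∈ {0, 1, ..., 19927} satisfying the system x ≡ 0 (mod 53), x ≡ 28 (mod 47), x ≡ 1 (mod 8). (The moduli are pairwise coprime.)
x ≡ 19345 (mod 19928); the representative in [0, 19928) is 19345

The moduli 53, 47, 8 are pairwise coprime, so by the CRT there is a unique solution mod 53·47·8 = 19928.
Solve by successive substitution. Start with x ≡ 0 (mod 53).
  Combine with x ≡ 28 (mod 47): write x = 53·t and require 53·t ≡ 28 (mod 47). Since 53^(−1) ≡ 8 (mod 47) (53 ≡ 6 (mod 47)), t ≡ 8·28 ≡ 36 (mod 47). So x ≡ 53·36 = 1908 (mod 2491).
  Combine with x ≡ 1 (mod 8): write x = 1908 + 2491·t and require 1908 + 2491·t ≡ 1 (mod 8), i.e. 2491·t ≡ 1 − 1908 ≡ 5 (mod 8). Since 2491^(−1) ≡ 3 (mod 8) (2491 ≡ 3 (mod 8)), t ≡ 3·5 ≡ 7 (mod 8). So x ≡ 1908 + 2491·7 = 19345 (mod 19928).
Unique solution in [0, 19928): x = 19345.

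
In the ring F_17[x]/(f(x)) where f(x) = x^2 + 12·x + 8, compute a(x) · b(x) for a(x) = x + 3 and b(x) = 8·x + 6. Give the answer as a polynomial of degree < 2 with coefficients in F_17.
Multiply as integer polynomials: a · b = 8·x^2 + 30·x + 18. Reducing coefficients mod 17: a · b ≡ 8·x^2 + 13·x + 1. Now divide by f(x) = x^2 + 12·x + 8 in F_17[x], eliminating the leading term at each step:
  leading term 8·x^2: subtract (8)·f(x) = 8·x^2 + 11·x + 13, leaving 2·x + 5 (coefficients mod 17)
The degree is now < 2, so this is the remainder. Hence a · b ≡ 2·x + 5 in F_17[x]/(f).

Final answer: a · b ≡ 2·x + 5 (mod f(x))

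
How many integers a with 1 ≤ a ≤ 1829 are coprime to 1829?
1740

The number of a ∈ {1, ..., 1829} with gcd(a, 1829) = 1 is by definition Euler's totient φ(1829). φ is multiplicative, with φ(p^e) = p^e − p^(e−1). Factorise 1829 = 31 · 59. Then
  φ(1829) = (31 − 1) · (59 − 1) = 30 · 58 = 1740.
So there are 1740 such integers.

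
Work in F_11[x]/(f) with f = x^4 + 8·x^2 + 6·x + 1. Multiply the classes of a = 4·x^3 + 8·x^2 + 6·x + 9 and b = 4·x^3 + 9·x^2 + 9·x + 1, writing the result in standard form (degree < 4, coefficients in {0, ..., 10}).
a · b ≡ 10·x^3 + 6·x^2 + 6·x + 5 (mod f(x))

Multiply as integer polynomials: a · b = 16·x^6 + 68·x^5 + 132·x^4 + 166·x^3 + 143·x^2 + 87·x + 9. Reducing coefficients mod 11: a · b ≡ 5·x^6 + 2·x^5 + x^3 + 10·x + 9. Now divide by f(x) = x^4 + 8·x^2 + 6·x + 1 in F_11[x], eliminating the leading term at each step:
  leading term 5·x^6: subtract (5·x^2)·f(x) = 5·x^6 + 7·x^4 + 8·x^3 + 5·x^2, leaving 2·x^5 + 4·x^4 + 4·x^3 + 6·x^2 + 10·x + 9 (coefficients mod 11)
  leading term 2·x^5: subtract (2·x)·f(x) = 2·x^5 + 5·x^3 + x^2 + 2·x, leaving 4·x^4 + 10·x^3 + 5·x^2 + 8·x + 9 (coefficients mod 11)
  leading term 4·x^4: subtract (4)·f(x) = 4·x^4 + 10·x^2 + 2·x + 4, leaving 10·x^3 + 6·x^2 + 6·x + 5 (coefficients mod 11)
The degree is now < 4, so this is the remainder. Hence a · b ≡ 10·x^3 + 6·x^2 + 6·x + 5 in F_11[x]/(f).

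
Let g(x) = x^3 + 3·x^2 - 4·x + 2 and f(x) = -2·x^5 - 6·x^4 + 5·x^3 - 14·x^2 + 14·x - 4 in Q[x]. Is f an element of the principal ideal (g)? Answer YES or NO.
NO

In Q[x] the ideal (g) consists of all multiples of g, so f ∈ (g) iff g | f, i.e. iff the remainder of f on division by g is 0. Divide f by g (g is monic, so eliminate the leading term of the running remainder at each step):
  leading term -2·x^5: subtract (-2·x^2)·g(x) = -2·x^5 - 6·x^4 + 8·x^3 - 4·x^2, leaving -3·x^3 - 10·x^2 + 14·x - 4
  leading term -3·x^3: subtract (-3)·g(x) = -3·x^3 - 9·x^2 + 12·x - 6, leaving -x^2 + 2·x + 2
The remainder r(x) = -x^2 + 2·x + 2 ≠ 0 (and deg r < deg g), so g ∤ f, i.e. f ∉ (g).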